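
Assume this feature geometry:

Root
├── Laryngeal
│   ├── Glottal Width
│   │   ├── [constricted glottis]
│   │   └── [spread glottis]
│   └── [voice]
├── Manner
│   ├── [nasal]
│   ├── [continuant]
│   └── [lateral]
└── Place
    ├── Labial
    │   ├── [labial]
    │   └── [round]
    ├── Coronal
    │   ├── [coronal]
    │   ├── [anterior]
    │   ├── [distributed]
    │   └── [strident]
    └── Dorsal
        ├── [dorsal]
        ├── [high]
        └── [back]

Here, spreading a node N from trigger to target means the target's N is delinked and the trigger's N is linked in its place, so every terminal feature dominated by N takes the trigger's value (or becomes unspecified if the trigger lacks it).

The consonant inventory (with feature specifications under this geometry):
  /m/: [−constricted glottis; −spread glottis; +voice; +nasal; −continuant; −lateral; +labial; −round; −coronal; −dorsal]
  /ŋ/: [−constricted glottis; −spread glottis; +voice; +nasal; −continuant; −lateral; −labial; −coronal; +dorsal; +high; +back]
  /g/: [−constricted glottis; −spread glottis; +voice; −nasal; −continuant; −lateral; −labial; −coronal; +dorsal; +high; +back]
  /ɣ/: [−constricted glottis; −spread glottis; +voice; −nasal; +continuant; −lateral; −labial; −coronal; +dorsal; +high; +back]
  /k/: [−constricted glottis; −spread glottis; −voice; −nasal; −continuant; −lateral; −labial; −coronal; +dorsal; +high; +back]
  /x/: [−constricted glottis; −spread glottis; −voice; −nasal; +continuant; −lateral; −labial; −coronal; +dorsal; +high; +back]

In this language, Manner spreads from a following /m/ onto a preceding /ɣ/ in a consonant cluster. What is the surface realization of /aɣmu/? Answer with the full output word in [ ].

Terminals under Manner in this geometry: [nasal], [continuant], [lateral].
The target acquires /m/'s values for everything under Manner — [+nasal], [−continuant], [−lateral] — while keeping its own [constricted glottis], [spread glottis], [voice], ….
This feature bundle is that of [ŋ], so /aɣmu/ surfaces as [aŋmu].

[aŋmu]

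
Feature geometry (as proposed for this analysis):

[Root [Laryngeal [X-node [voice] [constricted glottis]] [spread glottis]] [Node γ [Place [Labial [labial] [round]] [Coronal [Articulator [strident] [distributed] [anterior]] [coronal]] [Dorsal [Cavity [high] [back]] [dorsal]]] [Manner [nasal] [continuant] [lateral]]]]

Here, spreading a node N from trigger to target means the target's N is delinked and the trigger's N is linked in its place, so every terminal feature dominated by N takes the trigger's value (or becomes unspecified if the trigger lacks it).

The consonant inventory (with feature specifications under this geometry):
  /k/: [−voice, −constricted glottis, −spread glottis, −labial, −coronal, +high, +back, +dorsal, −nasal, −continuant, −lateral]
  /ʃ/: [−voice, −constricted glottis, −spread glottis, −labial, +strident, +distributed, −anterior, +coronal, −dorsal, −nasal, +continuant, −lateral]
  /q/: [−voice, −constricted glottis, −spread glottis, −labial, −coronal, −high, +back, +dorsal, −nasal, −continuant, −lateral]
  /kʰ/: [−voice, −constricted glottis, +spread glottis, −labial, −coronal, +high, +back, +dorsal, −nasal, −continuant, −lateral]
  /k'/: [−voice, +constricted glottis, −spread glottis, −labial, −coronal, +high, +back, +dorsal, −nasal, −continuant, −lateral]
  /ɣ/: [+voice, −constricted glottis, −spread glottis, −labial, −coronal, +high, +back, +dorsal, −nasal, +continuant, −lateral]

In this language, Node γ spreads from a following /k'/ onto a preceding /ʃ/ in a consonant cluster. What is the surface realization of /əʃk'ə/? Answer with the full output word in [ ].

Node γ immediately or transitively dominates [labial], [round], [strident], [distributed], [anterior], [coronal], [high], [back], [dorsal], [nasal], [continuant], [lateral].
Spreading Node γ from /k'/ onto /ʃ/ replaces those values with /k'/'s: [−labial], [−coronal], [+high], [+back], [+dorsal], [−nasal], [−continuant], [−lateral]. Features outside Node γ ([voice], [constricted glottis], [spread glottis]) stay as in /ʃ/.
The resulting bundle matches /k/ in the inventory; substituting it for /ʃ/ gives [əkk'ə].

[əkk'ə]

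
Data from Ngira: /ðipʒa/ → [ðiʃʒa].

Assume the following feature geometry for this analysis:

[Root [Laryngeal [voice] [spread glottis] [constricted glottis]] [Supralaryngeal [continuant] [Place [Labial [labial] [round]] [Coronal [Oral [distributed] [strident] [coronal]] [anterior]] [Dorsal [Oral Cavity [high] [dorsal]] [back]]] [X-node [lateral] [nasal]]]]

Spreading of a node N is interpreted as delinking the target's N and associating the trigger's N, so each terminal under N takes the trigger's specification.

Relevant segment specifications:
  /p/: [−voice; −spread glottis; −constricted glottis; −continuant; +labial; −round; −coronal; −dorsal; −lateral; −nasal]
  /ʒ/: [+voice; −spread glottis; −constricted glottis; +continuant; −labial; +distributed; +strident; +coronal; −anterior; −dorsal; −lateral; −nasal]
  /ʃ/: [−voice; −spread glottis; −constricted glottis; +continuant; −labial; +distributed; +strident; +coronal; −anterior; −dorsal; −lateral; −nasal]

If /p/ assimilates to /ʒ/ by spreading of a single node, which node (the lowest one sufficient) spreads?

Supralaryngeal

Feature comparison: [continuant], [labial], [round], [coronal], [anterior], [distributed], [strident] differ between /p/ and [ʃ]; the remaining terminals match.
In this geometry the lowest node dominating all of them is Supralaryngeal: every daughter of Supralaryngeal dominates only a proper subset, so no lower node suffices.
Spreading Supralaryngeal from /ʒ/ overwrites each of those terminals with /ʒ/'s values, yielding exactly [ʃ].
Since [voice] is preserved even though /ʒ/ disagrees there, no node above Supralaryngeal spread.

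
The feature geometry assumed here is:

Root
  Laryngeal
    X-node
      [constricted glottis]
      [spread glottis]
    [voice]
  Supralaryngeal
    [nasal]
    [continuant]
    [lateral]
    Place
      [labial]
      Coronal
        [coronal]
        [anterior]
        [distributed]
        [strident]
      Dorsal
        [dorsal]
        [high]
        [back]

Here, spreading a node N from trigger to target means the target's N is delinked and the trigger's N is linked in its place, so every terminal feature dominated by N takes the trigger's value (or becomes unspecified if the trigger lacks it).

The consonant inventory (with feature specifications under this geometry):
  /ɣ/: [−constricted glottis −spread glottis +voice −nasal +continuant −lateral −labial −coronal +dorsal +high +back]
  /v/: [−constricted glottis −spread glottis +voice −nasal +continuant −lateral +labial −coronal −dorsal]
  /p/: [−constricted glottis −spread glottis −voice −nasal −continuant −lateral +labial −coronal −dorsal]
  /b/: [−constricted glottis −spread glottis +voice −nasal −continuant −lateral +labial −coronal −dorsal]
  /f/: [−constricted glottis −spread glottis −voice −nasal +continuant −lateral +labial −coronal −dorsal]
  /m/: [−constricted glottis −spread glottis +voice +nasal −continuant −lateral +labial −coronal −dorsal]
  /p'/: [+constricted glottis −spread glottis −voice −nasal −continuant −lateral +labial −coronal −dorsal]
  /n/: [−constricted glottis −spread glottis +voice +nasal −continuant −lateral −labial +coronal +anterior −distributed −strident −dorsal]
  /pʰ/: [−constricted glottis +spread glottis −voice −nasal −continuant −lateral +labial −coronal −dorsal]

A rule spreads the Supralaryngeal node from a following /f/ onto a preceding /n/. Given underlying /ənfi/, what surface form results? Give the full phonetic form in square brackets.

Supralaryngeal immediately or transitively dominates [nasal], [continuant], [lateral], [labial], [coronal], [anterior], [distributed], [strident], [dorsal], [high], [back].
The target acquires /f/'s values for everything under Supralaryngeal — [−nasal], [+continuant], [−lateral], [+labial], [−coronal], [−dorsal] — while keeping its own [constricted glottis], [spread glottis], [voice].
This feature bundle is that of [v], so /ənfi/ surfaces as [əvfi].

[əvfi]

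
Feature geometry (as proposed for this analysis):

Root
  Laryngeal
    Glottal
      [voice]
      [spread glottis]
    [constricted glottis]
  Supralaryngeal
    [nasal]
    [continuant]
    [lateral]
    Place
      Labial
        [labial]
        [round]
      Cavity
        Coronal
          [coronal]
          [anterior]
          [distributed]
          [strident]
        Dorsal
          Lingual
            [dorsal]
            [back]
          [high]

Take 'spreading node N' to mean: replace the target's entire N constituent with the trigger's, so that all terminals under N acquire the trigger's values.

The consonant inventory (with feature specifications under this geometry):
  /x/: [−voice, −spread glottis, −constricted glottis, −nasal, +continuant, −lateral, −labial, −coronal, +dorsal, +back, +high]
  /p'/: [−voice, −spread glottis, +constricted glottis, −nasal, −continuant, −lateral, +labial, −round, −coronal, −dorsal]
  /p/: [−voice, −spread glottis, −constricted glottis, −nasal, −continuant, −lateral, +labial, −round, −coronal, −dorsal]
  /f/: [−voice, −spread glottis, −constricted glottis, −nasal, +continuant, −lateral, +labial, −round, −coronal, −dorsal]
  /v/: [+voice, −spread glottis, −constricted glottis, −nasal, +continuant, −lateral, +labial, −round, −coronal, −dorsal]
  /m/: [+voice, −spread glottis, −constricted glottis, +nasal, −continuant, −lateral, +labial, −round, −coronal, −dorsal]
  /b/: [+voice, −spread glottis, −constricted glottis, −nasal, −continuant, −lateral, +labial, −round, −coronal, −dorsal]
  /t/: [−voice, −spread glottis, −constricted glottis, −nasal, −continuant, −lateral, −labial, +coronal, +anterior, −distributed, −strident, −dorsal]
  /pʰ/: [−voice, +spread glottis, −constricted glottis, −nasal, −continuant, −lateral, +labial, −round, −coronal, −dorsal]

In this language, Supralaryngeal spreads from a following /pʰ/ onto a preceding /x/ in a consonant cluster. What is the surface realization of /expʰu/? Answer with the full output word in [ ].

[eppʰu]

Terminals under Supralaryngeal in this geometry: [nasal], [continuant], [lateral], [labial], [round], [coronal], [anterior], [distributed], [strident], [dorsal], [back], [high].
Spreading Supralaryngeal from /pʰ/ onto /x/ replaces those values with /pʰ/'s: [−nasal], [−continuant], [−lateral], [+labial], [−round], [−coronal], [−dorsal]. Features outside Supralaryngeal ([voice], [spread glottis], [constricted glottis]) stay as in /x/.
Among the inventory, only /p/ has exactly this specification, giving the surface form [eppʰu].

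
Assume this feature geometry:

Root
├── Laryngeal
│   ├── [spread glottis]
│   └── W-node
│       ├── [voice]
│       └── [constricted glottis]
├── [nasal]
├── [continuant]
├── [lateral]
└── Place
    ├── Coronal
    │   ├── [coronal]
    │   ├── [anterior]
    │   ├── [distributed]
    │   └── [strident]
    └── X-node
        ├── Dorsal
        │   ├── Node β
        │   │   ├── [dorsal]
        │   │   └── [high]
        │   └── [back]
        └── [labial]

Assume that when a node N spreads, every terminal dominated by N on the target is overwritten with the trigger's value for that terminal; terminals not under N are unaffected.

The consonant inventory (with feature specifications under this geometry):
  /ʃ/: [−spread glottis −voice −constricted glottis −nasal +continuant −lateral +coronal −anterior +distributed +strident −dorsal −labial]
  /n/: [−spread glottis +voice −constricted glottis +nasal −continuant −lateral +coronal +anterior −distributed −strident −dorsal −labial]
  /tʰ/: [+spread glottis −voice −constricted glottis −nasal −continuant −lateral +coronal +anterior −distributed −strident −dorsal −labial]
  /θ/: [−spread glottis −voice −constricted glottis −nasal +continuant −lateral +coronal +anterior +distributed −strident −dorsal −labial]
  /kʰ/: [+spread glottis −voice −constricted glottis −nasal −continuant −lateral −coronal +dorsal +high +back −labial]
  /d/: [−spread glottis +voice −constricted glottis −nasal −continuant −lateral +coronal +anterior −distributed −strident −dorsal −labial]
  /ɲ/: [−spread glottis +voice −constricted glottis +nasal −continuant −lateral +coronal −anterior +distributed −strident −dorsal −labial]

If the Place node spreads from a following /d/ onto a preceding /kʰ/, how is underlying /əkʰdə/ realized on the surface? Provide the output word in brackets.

Terminals under Place in this geometry: [coronal], [anterior], [distributed], [strident], [dorsal], [high], [back], [labial].
Spreading Place from /d/ onto /kʰ/ replaces those values with /d/'s: [+coronal], [+anterior], [−distributed], [−strident], [−dorsal], [−labial]. Features outside Place ([spread glottis], [voice], [constricted glottis], …) stay as in /kʰ/.
Among the inventory, only /tʰ/ has exactly this specification, giving the surface form [ətʰdə].

[ətʰdə]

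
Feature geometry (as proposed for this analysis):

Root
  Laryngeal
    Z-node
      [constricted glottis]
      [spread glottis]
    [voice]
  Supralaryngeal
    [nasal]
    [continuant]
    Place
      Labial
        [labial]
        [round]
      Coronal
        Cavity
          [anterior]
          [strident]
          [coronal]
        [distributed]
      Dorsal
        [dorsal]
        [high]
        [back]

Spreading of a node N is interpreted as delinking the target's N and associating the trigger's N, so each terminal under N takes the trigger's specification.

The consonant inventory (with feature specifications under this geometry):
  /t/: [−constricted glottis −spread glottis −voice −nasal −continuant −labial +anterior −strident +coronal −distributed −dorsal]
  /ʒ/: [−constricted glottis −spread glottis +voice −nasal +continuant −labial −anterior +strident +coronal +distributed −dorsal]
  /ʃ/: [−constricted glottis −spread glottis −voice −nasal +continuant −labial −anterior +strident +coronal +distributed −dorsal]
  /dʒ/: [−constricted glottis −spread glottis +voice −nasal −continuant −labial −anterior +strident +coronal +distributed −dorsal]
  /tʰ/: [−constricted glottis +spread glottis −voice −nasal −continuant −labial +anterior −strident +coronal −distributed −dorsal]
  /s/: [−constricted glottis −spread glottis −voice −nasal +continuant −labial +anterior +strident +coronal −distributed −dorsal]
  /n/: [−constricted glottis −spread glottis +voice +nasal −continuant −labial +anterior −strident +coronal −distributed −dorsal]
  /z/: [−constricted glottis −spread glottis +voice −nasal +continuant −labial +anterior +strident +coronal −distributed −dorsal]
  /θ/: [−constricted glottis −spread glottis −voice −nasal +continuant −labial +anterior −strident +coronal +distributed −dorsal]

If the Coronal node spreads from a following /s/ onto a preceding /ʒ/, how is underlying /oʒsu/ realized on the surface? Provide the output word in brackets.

The Coronal node dominates the terminals [anterior], [strident], [coronal], [distributed].
The target acquires /s/'s values for everything under Coronal — [+anterior], [+strident], [+coronal], [−distributed] — while keeping its own [constricted glottis], [spread glottis], [voice], ….
Among the inventory, only /z/ has exactly this specification, giving the surface form [ozsu].

[ozsu]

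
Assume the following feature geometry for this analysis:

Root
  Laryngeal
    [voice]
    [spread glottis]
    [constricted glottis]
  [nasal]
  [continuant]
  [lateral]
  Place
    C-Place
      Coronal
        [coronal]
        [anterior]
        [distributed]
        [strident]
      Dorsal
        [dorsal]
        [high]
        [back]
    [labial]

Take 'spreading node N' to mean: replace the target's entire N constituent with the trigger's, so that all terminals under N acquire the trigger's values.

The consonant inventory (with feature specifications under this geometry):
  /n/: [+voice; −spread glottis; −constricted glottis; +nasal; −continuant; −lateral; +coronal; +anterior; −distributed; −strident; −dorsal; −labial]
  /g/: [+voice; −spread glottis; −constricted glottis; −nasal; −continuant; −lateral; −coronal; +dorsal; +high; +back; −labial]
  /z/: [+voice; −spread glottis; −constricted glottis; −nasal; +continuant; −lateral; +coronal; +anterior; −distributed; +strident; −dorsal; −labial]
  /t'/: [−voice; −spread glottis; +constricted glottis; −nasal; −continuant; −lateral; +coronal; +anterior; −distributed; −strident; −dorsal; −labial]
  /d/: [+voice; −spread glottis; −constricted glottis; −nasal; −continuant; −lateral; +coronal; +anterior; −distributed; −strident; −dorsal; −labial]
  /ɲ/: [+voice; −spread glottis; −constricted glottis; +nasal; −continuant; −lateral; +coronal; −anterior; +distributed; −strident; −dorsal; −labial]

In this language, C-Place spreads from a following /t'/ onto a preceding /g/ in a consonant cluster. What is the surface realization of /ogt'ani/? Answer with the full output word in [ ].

Terminals under C-Place in this geometry: [coronal], [anterior], [distributed], [strident], [dorsal], [high], [back].
The target acquires /t'/'s values for everything under C-Place — [+coronal], [+anterior], [−distributed], [−strident], [−dorsal] — while keeping its own [voice], [spread glottis], [constricted glottis], ….
Among the inventory, only /d/ has exactly this specification, giving the surface form [odt'ani].

[odt'ani]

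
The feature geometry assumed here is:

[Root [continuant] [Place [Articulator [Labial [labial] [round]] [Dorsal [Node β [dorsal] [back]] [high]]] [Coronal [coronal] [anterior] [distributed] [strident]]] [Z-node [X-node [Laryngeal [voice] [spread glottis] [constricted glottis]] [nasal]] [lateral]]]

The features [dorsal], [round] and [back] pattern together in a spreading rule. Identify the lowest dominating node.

Articulator

[dorsal] is immediately dominated by Node β.
[round] is immediately dominated by Labial.
[back] is immediately dominated by Node β.
The lowest node appearing on every path is Articulator; each proper daughter of Articulator fails to dominate at least one of the listed features.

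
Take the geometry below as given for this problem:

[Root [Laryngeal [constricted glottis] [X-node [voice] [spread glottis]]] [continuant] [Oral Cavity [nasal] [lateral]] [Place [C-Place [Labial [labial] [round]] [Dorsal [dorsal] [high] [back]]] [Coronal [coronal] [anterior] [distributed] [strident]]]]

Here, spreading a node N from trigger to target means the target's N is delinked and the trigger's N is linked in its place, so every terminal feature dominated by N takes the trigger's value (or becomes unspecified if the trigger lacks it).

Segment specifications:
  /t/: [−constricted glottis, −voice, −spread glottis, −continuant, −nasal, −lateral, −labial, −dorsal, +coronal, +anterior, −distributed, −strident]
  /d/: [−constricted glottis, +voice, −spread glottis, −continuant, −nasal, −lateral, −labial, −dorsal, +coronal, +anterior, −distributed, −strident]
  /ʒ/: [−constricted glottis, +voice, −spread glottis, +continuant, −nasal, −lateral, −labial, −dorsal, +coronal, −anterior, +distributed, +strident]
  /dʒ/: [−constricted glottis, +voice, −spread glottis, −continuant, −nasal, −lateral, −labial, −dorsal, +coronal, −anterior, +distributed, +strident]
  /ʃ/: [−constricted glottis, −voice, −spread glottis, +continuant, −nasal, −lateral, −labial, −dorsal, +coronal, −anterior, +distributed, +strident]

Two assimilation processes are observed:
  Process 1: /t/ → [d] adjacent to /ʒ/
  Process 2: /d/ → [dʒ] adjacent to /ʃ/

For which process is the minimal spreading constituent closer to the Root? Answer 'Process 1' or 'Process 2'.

Process 1: the feature that changes is [voice]; the minimal node is [voice] (depth 3).
Process 2: the features that change are [anterior], [distributed], [strident]; the minimal node is Coronal (depth 2).
Depth 2 < depth 3; Process 2 involves the structurally higher constituent Coronal.

Process 2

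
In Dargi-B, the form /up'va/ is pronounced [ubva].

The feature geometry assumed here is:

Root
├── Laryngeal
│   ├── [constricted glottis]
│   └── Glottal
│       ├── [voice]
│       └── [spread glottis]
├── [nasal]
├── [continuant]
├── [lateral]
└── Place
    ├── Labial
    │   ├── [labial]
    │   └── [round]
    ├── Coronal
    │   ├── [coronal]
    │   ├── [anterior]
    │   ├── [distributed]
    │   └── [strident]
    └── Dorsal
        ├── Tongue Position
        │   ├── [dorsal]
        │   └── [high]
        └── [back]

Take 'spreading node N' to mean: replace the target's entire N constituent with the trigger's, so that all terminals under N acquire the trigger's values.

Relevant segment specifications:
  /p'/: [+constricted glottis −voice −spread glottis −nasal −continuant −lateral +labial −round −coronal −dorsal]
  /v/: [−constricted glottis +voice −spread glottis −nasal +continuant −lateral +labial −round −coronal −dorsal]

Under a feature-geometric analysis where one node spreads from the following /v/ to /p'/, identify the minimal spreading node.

Laryngeal

Feature comparison: [voice], [constricted glottis] differ between /p'/ and [b]; the remaining terminals match.
The smallest constituent containing every changed terminal is Laryngeal — each of its daughters lacks at least one of the affected features.
Delinking /p'/'s Laryngeal and associating /v/'s Laryngeal gives precisely the feature bundle of [b].
[continuant] — on which /v/ differs from /p'/ — is unchanged, so Root cannot have spread; the constituent is no larger than Laryngeal.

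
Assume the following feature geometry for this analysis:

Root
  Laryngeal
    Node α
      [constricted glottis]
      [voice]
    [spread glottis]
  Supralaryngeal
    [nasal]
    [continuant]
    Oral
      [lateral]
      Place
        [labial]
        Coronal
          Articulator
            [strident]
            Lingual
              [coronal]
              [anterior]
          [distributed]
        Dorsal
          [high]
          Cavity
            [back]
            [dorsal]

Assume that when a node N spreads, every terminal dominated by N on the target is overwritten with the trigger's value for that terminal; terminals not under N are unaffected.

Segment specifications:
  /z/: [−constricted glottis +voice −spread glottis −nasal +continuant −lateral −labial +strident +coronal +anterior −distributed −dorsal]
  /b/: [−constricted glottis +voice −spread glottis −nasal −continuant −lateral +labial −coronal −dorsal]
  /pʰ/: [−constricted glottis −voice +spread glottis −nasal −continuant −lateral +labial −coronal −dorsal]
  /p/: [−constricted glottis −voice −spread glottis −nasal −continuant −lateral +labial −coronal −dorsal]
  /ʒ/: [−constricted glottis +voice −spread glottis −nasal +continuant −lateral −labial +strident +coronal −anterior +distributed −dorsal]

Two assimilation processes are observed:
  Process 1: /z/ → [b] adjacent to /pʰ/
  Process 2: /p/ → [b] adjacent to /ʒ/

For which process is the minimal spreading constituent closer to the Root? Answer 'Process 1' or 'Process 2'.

Process 1

Process 1 alters [continuant], [labial], [coronal], [anterior], [distributed], [strident]; the lowest common ancestor is Supralaryngeal (depth 1 from Root).
In Process 2, [voice] changes, so the minimal spreading node is [voice] at depth 3.
Supralaryngeal is closer to Root than [voice], so Process 1 spreads the higher node.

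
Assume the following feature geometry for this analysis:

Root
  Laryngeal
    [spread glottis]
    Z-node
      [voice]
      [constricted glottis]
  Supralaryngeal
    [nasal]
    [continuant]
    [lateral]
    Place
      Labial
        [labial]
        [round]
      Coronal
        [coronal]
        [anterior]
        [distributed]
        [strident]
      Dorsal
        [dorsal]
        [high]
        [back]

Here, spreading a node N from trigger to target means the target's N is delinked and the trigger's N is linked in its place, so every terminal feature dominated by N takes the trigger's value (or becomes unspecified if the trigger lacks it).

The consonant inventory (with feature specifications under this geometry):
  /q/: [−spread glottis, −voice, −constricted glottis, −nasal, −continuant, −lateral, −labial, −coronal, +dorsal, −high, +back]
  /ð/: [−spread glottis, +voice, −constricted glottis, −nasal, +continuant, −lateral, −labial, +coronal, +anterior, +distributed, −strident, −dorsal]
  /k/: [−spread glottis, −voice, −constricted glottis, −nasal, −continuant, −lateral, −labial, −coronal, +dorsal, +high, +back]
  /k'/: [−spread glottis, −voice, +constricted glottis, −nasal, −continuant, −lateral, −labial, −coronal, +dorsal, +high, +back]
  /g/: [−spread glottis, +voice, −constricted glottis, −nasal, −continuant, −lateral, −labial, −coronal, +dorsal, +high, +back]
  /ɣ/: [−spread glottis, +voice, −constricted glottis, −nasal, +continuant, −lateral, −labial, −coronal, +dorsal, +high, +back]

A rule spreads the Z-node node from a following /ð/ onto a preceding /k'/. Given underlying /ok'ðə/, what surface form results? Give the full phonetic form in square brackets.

The Z-node node dominates the terminals [voice], [constricted glottis].
The target acquires /ð/'s values for everything under Z-node — [+voice], [−constricted glottis] — while keeping its own [spread glottis], [nasal], [continuant], ….
This feature bundle is that of [g], so /ok'ðə/ surfaces as [ogðə].

[ogðə]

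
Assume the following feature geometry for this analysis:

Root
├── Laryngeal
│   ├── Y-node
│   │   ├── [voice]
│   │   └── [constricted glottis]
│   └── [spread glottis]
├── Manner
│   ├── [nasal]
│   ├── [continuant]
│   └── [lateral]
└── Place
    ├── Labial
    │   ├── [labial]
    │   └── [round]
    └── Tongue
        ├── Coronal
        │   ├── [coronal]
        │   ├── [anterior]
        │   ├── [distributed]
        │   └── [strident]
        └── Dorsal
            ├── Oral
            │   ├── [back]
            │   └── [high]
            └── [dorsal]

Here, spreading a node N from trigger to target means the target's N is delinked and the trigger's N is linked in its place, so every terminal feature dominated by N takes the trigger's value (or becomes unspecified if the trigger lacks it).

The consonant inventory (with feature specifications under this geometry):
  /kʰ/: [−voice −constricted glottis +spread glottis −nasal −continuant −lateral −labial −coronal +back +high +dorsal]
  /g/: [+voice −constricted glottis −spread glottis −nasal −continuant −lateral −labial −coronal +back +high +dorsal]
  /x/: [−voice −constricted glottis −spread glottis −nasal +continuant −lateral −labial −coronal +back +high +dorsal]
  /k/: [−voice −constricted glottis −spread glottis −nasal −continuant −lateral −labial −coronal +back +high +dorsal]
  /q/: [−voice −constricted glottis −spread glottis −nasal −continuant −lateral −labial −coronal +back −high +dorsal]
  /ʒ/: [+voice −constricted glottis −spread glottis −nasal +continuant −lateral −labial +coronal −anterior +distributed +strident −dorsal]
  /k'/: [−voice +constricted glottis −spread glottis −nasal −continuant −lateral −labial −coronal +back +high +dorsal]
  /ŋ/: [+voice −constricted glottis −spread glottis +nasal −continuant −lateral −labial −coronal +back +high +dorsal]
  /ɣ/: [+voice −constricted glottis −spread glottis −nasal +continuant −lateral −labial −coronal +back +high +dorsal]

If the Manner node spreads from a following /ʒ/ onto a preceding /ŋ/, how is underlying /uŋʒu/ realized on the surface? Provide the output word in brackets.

[uɣʒu]

Terminals under Manner in this geometry: [nasal], [continuant], [lateral].
After delinking /ŋ/'s Manner and linking /ʒ/'s, the affected terminals become [−nasal], [+continuant], [−lateral]; [voice], [constricted glottis], [spread glottis], … (outside Manner) are retained from /ŋ/.
This feature bundle is that of [ɣ], so /uŋʒu/ surfaces as [uɣʒu].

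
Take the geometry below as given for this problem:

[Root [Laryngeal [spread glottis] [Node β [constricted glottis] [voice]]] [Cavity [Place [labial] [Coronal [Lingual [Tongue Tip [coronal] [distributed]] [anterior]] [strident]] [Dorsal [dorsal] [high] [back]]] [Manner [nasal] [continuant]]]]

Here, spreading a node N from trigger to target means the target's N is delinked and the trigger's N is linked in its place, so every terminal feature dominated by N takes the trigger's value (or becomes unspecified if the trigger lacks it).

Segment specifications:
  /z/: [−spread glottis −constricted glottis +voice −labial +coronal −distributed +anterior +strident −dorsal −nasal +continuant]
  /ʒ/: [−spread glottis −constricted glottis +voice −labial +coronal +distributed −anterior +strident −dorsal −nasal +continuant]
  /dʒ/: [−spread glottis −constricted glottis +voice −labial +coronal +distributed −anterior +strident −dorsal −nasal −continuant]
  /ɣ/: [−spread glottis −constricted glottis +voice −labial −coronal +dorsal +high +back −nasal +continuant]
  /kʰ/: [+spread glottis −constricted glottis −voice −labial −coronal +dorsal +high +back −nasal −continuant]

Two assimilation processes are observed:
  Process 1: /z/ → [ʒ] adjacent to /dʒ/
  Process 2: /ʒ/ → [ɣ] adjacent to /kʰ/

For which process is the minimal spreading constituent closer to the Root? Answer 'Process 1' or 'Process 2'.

Process 1 alters [anterior], [distributed]; the lowest common ancestor is Lingual (depth 4 from Root).
Process 2 alters [coronal], [anterior], [distributed], [strident], [dorsal], [high], [back]; the lowest common ancestor is Place (depth 2 from Root).
Place is closer to Root than Lingual, so Process 2 spreads the higher node.

Process 2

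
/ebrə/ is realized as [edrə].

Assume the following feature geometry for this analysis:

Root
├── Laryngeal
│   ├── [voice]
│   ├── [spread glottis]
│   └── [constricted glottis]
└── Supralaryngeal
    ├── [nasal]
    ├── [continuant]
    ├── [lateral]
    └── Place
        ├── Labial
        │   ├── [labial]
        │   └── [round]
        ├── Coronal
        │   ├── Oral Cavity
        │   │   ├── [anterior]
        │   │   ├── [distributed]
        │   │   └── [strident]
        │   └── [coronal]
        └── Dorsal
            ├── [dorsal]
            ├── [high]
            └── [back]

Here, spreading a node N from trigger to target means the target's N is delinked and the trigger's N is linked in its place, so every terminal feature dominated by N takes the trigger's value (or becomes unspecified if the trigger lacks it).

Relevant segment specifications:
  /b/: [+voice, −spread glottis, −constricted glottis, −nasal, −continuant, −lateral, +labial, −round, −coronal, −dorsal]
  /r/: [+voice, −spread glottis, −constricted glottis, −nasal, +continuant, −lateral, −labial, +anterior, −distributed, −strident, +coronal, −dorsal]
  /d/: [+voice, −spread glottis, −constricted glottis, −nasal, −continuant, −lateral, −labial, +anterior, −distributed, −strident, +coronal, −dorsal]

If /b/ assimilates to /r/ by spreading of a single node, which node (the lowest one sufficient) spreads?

Place

The alternation /b/ → [d] changes [labial], [round], [coronal], [anterior], [distributed], [strident] and nothing else.
The smallest constituent containing every changed terminal is Place — each of its daughters lacks at least one of the affected features.
If Place spreads, every terminal under it takes /r/'s value, producing [d] as observed.
[continuant] — on which /r/ differs from /b/ — is unchanged, so neither Supralaryngeal nor anything higher can have spread; the constituent is no larger than Place.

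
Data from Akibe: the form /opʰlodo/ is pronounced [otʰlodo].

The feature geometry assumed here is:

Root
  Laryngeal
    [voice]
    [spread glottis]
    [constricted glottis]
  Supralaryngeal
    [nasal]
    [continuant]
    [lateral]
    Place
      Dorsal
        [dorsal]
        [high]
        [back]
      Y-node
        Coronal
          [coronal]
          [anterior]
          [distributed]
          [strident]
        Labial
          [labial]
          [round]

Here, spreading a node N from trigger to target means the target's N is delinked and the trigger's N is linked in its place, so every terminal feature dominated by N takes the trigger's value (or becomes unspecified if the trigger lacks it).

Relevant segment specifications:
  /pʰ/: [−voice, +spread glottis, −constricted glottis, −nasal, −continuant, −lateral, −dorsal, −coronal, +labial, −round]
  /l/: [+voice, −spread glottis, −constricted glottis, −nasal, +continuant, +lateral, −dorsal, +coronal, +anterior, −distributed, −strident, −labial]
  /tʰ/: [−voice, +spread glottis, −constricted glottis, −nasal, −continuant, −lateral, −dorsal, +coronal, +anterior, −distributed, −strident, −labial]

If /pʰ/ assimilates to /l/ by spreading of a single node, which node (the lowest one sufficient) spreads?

Y-node

/pʰ/ and [tʰ] differ in [labial], [round], [coronal], [anterior], [distributed], [strident]; every other specified feature is identical.
These terminals are all dominated by Y-node, and no proper subconstituent of Y-node covers them all; Y-node is their lowest common ancestor.
Delinking /pʰ/'s Y-node and associating /l/'s Y-node gives precisely the feature bundle of [tʰ].
Features on which the two segments disagree outside Y-node, such as [spread glottis], [lateral], are unchanged — nothing dominating them spread, and Y-node is the minimal sufficient constituent.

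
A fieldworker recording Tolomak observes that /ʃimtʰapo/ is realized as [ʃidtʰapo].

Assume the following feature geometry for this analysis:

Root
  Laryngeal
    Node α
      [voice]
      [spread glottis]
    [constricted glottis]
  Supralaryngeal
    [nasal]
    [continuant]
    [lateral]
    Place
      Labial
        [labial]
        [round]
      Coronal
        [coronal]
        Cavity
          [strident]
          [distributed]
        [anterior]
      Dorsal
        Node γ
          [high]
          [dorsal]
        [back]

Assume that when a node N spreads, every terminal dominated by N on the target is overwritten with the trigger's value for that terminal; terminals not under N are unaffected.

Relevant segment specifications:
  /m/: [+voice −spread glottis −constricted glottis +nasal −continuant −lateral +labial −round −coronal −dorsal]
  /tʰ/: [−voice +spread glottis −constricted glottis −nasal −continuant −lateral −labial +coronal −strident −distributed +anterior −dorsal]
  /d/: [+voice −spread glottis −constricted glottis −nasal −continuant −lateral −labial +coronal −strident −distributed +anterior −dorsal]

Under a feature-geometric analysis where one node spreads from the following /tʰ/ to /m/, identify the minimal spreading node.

Supralaryngeal

Comparing /m/ with its surface form [d], the features that change are [nasal], [labial], [round], [coronal], [anterior], [distributed], [strident].
These terminals are all dominated by Supralaryngeal, and no proper subconstituent of Supralaryngeal covers them all; Supralaryngeal is their lowest common ancestor.
Spreading Supralaryngeal from /tʰ/ overwrites each of those terminals with /tʰ/'s values, yielding exactly [d].
[voice], [spread glottis] — on which /tʰ/ differs from /m/ — are unchanged, so Root cannot have spread; the constituent is no larger than Supralaryngeal.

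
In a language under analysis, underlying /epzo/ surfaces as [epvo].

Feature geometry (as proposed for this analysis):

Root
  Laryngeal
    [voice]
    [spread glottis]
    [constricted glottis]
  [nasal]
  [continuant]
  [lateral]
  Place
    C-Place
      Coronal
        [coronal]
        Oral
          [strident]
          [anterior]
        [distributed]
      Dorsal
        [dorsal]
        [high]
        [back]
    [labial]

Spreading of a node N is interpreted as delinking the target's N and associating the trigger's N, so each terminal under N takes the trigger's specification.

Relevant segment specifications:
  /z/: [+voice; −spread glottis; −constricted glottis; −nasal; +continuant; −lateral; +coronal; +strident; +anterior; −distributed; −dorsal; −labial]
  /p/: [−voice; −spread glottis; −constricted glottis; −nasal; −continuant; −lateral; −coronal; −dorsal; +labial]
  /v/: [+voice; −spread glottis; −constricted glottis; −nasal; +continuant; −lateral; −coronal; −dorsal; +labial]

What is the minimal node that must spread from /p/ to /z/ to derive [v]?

Place

Feature comparison: [labial], [coronal], [anterior], [distributed], [strident] differ between /z/ and [v]; the remaining terminals match.
These terminals are all dominated by Place, and no proper subconstituent of Place covers them all; Place is their lowest common ancestor.
Delinking /z/'s Place and associating /p/'s Place gives precisely the feature bundle of [v].
Had Root spread, [voice], [continuant] would have taken /p/'s values; they stay as in /z/, confirming the spreading constituent is exactly Place.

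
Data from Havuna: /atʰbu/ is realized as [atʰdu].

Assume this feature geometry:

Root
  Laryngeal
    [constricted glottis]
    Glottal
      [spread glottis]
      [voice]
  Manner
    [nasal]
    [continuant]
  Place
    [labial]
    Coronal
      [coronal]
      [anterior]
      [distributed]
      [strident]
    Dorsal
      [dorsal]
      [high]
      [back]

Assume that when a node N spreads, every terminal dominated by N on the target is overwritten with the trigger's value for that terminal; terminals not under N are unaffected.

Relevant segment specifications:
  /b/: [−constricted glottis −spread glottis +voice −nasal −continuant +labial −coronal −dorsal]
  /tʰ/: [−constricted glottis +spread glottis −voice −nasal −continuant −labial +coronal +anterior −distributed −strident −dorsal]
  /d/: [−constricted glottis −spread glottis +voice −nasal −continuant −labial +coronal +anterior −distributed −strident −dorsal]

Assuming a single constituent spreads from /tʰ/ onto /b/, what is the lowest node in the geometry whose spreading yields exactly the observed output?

Comparing /b/ with its surface form [d], the features that change are [labial], [coronal], [anterior], [distributed], [strident].
These terminals are all dominated by Place, and no proper subconstituent of Place covers them all; Place is their lowest common ancestor.
Delinking /b/'s Place and associating /tʰ/'s Place gives precisely the feature bundle of [d].
Since [voice], [spread glottis] are preserved even though /tʰ/ disagrees there, no node above Place spread.

Place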